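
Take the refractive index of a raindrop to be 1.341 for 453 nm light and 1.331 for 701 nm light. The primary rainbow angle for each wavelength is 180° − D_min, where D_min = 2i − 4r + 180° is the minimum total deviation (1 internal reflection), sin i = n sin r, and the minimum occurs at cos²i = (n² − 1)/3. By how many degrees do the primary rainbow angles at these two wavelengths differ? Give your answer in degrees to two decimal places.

1.44°

At 453 nm (n = 1.341): cos²i = 0.26609 → i = 58.946°, r = 39.705°, D_min = 139.071°, rainbow angle = 40.929°.
At 701 nm (n = 1.331): cos²i = 0.25719 → i = 59.527°, r = 40.356°, D_min = 137.630°, rainbow angle = 42.370°.
Angular width = |40.929° − 42.370°| = 1.441°.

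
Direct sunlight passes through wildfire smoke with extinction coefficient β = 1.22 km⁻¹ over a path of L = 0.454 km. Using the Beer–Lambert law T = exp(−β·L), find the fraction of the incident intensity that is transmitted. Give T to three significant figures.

0.575

τ = β·L = 1.22 × 0.454 = 0.5539.
T = exp(−0.5539) = 0.5747.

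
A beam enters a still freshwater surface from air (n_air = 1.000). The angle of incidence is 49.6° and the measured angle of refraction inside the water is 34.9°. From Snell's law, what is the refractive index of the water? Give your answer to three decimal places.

n = sin θ_i / sin θ_r = sin 49.6° / sin 34.9° = 0.7615 / 0.5721 = 1.3310.

1.331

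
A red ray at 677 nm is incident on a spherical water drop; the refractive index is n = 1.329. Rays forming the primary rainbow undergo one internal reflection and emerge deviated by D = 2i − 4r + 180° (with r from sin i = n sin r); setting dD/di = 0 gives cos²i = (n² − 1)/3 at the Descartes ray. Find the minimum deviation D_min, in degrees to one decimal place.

cos²i = (1.76624 − 1)/3 = 0.25541; i = arccos(0.50538) = 59.643°.
sin r = sin 59.643°/1.329 = 0.64928; r = 40.487°.
D_min = 2·59.643° − 4·40.487° + 180° = 137.337°.

137.3°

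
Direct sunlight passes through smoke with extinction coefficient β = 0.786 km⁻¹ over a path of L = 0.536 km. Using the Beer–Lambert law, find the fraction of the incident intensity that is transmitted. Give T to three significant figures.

0.656

τ = β·L = 0.786 × 0.536 = 0.4213.
T = exp(−0.4213) = 0.6562.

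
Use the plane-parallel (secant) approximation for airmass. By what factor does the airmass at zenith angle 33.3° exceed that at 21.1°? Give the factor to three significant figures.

1.12

X(33.3°)/X(21.1°) = sec 33.3° / sec 21.1° = cos 21.1° / cos 33.3° = 0.9330/0.8358 = 1.1162.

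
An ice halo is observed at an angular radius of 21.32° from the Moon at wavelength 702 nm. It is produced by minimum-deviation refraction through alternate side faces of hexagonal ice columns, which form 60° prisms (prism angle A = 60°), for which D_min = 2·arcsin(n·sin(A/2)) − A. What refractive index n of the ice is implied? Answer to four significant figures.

Rearranging: n = sin((D_min + A)/2) / sin(A/2).
(D_min + A)/2 = (21.32° + 60°)/2 = 40.660°.
n = sin 40.660° / sin 30° = 0.6516 / 0.5000 = 1.3031.

1.303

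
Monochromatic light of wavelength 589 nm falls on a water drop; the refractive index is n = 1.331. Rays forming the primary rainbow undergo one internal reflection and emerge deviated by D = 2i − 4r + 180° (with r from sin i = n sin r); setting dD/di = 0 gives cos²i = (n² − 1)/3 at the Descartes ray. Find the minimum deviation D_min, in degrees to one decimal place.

cos²i = (1.77156 − 1)/3 = 0.25719; i = arccos(0.50714) = 59.527°.
sin r = sin 59.527°/1.331 = 0.64753; r = 40.356°.
D_min = 2·59.527° − 4·40.356° + 180° = 137.630°.

137.6°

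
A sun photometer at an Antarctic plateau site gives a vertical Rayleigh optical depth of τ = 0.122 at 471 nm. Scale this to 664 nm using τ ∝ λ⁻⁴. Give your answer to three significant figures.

τ(664 nm) = τ(471 nm) × (471/664)⁴ = 0.122 × (0.7093)⁴ = 0.122 × 0.2532 = 0.0309.

0.0309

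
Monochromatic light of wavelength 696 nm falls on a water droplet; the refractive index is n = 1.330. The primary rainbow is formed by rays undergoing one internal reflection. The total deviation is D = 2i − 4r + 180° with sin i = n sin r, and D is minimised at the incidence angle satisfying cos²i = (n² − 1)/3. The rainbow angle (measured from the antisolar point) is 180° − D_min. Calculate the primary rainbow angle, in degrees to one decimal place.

42.5°

cos²i = (1.76890 − 1)/3 = 0.25630; i = arccos(0.50626) = 59.585°.
sin r = sin 59.585°/1.330 = 0.64841; r = 40.422°.
D_min = 2·59.585° − 4·40.422° + 180° = 137.484°.
Rainbow angle = 180° − D_min = 42.516°.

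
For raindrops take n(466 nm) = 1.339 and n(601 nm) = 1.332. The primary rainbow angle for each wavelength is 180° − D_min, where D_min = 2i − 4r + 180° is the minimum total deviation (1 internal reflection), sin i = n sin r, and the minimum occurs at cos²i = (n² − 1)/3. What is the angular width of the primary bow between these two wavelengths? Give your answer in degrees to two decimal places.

1.01°

At 466 nm (n = 1.339): cos²i = 0.26431 → i = 59.062°, r = 39.834°, D_min = 138.786°, rainbow angle = 41.214°.
At 601 nm (n = 1.332): cos²i = 0.25807 → i = 59.469°, r = 40.290°, D_min = 137.776°, rainbow angle = 42.224°.
Angular width = |41.214° − 42.224°| = 1.010°.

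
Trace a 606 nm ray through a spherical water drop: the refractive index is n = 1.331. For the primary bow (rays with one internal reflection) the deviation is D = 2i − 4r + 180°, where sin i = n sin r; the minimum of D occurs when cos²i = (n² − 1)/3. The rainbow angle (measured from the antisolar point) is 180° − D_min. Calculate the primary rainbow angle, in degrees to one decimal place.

cos²i = (1.77156 − 1)/3 = 0.25719; i = arccos(0.50714) = 59.527°.
sin r = sin 59.527°/1.331 = 0.64753; r = 40.356°.
D_min = 2·59.527° − 4·40.356° + 180° = 137.630°.
Rainbow angle = 180° − D_min = 42.370°.

42.4°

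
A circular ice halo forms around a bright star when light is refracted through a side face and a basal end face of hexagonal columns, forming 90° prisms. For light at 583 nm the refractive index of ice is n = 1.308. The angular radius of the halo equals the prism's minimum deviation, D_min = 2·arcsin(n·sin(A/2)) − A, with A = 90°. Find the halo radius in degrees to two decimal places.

45.31°

n·sin(A/2) = 1.308 × sin 45° = 1.308 × 0.7071 = 0.9249.
D_min = 2·arcsin(0.9249) − 90° = 2 × 67.653° − 90° = 45.305°.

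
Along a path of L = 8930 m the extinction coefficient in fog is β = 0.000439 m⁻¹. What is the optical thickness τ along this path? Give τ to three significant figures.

τ = β·L = 0.000439 × 8930 = 3.9203.

3.92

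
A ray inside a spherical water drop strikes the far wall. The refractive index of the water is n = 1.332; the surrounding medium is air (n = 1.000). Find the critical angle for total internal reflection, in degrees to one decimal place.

48.7°

sin θ_c = n_air / n = 1.000 / 1.332 = 0.7508.
θ_c = arcsin(0.7508) = 48.66°.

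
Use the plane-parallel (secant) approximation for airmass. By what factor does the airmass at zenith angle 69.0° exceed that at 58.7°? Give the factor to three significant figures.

1.45

X(69.0°)/X(58.7°) = sec 69.0° / sec 58.7° = cos 58.7° / cos 69.0° = 0.5195/0.3584 = 1.4497.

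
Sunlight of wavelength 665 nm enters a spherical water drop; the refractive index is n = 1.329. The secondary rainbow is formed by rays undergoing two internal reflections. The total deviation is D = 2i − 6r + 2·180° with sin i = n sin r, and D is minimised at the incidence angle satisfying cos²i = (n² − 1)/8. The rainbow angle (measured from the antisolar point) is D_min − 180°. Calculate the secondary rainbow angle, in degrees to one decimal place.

49.8°

cos²i = (1.76624 − 1)/8 = 0.09578; i = arccos(0.30948) = 71.972°.
sin r = sin 71.972°/1.329 = 0.71550; r = 45.685°.
D_min = 2·71.972° − 6·45.685° + 360° = 229.837°.
Rainbow angle = D_min − 180° = 49.837°.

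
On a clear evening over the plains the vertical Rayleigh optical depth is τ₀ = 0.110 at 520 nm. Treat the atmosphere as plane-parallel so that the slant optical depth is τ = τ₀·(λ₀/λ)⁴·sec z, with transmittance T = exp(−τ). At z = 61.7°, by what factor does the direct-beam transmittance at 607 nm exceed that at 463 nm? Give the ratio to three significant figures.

Airmass: sec 61.7° = 2.1093.
τ(607 nm) = 0.110 × (520/607)⁴ × 2.1093 = 0.110 × 0.5386 × 2.1093 = 0.1250.
τ(463 nm) = 0.110 × (520/463)⁴ × 2.1093 = 0.110 × 1.5911 × 2.1093 = 0.3692.
T(607)/T(463) = exp(τ_B − τ_A) = exp(0.2442) = 1.2766.

1.28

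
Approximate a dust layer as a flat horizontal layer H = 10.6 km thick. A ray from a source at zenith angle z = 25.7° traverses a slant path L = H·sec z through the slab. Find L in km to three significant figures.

11.8 km

sec z = 1/cos 25.7° = 1.1098.
L = 10.6 × 1.1098 = 11.764 km.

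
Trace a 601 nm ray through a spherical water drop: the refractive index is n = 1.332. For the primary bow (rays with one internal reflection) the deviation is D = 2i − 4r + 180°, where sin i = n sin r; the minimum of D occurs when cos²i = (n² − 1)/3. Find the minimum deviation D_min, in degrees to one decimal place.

cos²i = (1.77422 − 1)/3 = 0.25807; i = arccos(0.50801) = 59.469°.
sin r = sin 59.469°/1.332 = 0.64666; r = 40.290°.
D_min = 2·59.469° − 4·40.290° + 180° = 137.776°.

137.8°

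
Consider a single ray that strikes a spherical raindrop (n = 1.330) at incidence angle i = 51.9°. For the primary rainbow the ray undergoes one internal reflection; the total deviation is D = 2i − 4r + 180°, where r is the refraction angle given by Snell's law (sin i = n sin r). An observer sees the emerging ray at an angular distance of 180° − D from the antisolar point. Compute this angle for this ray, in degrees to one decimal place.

41.3°

sin r = sin 51.9° / 1.330 = 0.7869/1.330 = 0.5917; r = 36.28°.
D = 2·51.9° − 4·36.28° + 180° = 103.80° − 145.11° + 180° = 138.69°.
Angle from antisolar point = 180° − D = 41.31°.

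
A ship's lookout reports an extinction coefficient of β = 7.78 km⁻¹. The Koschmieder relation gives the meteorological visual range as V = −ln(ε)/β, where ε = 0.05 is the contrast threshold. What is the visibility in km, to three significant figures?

0.385 km

V = −ln(0.05) / 7.78 = 2.996 / 7.78 = 0.3851 km.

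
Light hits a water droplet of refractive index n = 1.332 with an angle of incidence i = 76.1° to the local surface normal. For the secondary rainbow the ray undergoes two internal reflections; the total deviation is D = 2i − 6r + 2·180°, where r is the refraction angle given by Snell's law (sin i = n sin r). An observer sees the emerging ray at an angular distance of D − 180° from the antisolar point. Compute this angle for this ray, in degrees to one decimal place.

sin r = sin 76.1° / 1.332 = 0.9707/1.332 = 0.7288; r = 46.78°.
D = 2·76.1° − 6·46.78° + 2·180° = 152.20° − 280.70° + 360° = 231.50°.
Angle from antisolar point = D − 180° = 51.50°.

51.5°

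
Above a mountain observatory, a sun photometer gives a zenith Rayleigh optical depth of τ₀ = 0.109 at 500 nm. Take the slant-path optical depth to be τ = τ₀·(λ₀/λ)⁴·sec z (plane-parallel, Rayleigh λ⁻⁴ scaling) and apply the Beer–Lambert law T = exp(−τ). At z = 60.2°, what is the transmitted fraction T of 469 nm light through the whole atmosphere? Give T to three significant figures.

sec 60.2° = 2.0122.
τ = 0.109 × (500/469)⁴ × 2.0122 = 0.109 × 1.2918 × 2.0122 = 0.2833.
T = exp(−0.2833) = 0.7533.

0.753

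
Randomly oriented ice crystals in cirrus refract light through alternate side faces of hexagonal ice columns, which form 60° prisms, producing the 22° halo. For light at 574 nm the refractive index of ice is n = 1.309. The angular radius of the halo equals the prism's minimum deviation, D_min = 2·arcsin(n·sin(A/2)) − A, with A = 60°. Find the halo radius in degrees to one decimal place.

n·sin(A/2) = 1.309 × sin 30° = 1.309 × 0.5000 = 0.6545.
D_min = 2·arcsin(0.6545) − 60° = 2 × 40.882° − 60° = 21.763°.

21.8°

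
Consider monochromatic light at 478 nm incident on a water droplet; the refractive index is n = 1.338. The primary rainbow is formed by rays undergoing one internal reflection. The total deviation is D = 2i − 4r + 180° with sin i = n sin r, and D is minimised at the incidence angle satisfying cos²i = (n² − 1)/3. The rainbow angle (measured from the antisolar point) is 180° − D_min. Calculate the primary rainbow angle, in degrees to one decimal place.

cos²i = (1.79024 − 1)/3 = 0.26341; i = arccos(0.51324) = 59.120°.
sin r = sin 59.120°/1.338 = 0.64144; r = 39.899°.
D_min = 2·59.120° − 4·39.899° + 180° = 138.643°.
Rainbow angle = 180° − D_min = 41.357°.

41.4°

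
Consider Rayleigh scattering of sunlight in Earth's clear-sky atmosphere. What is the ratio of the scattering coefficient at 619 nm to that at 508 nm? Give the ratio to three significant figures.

0.454

Rayleigh scattering ∝ λ⁻⁴, so the ratio of coefficients is the inverse fourth power of the wavelength ratio.
σ(619)/σ(508) = (508/619)⁴ = (0.8207)⁴ = 0.4536.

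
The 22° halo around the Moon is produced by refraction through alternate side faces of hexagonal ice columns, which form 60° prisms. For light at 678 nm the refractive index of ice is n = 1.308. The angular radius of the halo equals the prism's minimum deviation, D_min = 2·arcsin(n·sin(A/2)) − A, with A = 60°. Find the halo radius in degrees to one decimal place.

n·sin(A/2) = 1.308 × sin 30° = 1.308 × 0.5000 = 0.6540.
D_min = 2·arcsin(0.6540) − 60° = 2 × 40.844° − 60° = 21.688°.

21.7°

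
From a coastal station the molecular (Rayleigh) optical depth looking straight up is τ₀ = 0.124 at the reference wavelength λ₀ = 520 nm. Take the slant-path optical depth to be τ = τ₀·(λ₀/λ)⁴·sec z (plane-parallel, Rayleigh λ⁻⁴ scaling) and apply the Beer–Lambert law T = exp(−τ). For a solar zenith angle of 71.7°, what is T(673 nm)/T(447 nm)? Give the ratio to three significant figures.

1.79

Airmass: sec 71.7° = 3.1848.
τ(673 nm) = 0.124 × (520/673)⁴ × 3.1848 = 0.124 × 0.3564 × 3.1848 = 0.1408.
τ(447 nm) = 0.124 × (520/447)⁴ × 3.1848 = 0.124 × 1.8314 × 3.1848 = 0.7232.
T(673)/T(447) = exp(τ_B − τ_A) = exp(0.5825) = 1.7905.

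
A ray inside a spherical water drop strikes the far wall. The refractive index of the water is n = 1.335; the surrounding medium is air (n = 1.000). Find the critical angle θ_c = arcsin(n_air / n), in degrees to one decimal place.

sin θ_c = n_air / n = 1.000 / 1.335 = 0.7491.
θ_c = arcsin(0.7491) = 48.51°.

48.5°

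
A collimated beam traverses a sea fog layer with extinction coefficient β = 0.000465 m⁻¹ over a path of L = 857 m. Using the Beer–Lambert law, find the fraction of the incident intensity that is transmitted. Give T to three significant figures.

τ = β·L = 0.000465 × 857 = 0.3985.
T = exp(−0.3985) = 0.6713.

0.671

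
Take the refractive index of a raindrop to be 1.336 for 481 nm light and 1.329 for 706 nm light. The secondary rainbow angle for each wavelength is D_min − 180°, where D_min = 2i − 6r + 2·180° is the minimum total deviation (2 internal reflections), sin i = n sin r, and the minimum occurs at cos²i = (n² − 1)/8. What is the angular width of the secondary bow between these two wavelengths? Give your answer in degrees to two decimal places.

At 481 nm (n = 1.336): cos²i = 0.09811 → i = 71.746°, r = 45.303°, D_min = 231.674°, rainbow angle = 51.674°.
At 706 nm (n = 1.329): cos²i = 0.09578 → i = 71.972°, r = 45.685°, D_min = 229.837°, rainbow angle = 49.837°.
Angular width = |51.674° − 49.837°| = 1.837°.

1.84°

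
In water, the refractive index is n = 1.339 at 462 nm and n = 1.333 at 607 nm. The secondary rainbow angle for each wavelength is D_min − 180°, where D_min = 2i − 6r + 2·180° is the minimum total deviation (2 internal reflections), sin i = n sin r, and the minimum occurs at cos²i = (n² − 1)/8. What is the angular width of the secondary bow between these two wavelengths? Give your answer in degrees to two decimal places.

At 462 nm (n = 1.339): cos²i = 0.09912 → i = 71.650°, r = 45.141°, D_min = 232.451°, rainbow angle = 52.451°.
At 607 nm (n = 1.333): cos²i = 0.09711 → i = 71.843°, r = 45.466°, D_min = 230.891°, rainbow angle = 50.891°.
Angular width = |52.451° − 50.891°| = 1.560°.

1.56°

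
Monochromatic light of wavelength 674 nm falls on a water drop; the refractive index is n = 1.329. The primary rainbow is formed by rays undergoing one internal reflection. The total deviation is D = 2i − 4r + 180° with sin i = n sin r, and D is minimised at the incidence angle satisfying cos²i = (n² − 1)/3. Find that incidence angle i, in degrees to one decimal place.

cos²i = (1.329² − 1)/3 = (1.76624 − 1)/3 = 0.25541.
cos i = 0.50538, so i = 59.643°.

59.6°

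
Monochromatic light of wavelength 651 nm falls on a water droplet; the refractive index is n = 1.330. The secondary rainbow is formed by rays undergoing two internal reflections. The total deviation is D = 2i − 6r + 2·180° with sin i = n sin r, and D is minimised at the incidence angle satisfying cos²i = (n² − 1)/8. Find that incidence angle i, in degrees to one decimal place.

cos²i = (1.330² − 1)/8 = (1.76890 − 1)/8 = 0.09611.
cos i = 0.31002, so i = 71.940°.

71.9°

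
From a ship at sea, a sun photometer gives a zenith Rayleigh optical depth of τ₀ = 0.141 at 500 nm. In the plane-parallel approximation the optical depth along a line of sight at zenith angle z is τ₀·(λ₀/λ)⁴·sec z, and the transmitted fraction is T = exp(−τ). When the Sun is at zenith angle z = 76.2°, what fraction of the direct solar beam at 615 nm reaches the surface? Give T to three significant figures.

sec 76.2° = 4.1923.
τ = 0.141 × (500/615)⁴ × 4.1923 = 0.141 × 0.4369 × 4.1923 = 0.2583.
T = exp(−0.2583) = 0.7724.

0.772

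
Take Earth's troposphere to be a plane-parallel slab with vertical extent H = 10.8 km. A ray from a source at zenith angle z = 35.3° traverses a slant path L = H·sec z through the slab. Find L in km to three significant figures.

13.2 km

sec z = 1/cos 35.3° = 1.2253.
L = 10.8 × 1.2253 = 13.233 km.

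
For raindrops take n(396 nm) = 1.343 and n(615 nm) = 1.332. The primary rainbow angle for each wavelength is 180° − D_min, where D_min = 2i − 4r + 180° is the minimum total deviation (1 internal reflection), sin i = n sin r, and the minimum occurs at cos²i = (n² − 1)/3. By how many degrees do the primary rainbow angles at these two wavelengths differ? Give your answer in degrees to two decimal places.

At 396 nm (n = 1.343): cos²i = 0.26788 → i = 58.830°, r = 39.577°, D_min = 139.354°, rainbow angle = 40.646°.
At 615 nm (n = 1.332): cos²i = 0.25807 → i = 59.469°, r = 40.290°, D_min = 137.776°, rainbow angle = 42.224°.
Angular width = |40.646° − 42.224°| = 1.578°.

1.58°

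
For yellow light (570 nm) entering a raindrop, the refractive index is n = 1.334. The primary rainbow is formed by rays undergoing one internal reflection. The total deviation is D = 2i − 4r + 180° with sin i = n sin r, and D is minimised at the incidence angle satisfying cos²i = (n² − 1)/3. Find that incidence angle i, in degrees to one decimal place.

59.4°

cos²i = (1.334² − 1)/3 = (1.77956 − 1)/3 = 0.25985.
cos i = 0.50976, so i = 59.352°.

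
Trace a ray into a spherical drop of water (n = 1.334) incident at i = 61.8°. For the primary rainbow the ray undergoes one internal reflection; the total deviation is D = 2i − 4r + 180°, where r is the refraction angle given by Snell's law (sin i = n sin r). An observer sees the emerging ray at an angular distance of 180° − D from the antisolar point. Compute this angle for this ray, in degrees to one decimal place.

41.8°

sin r = sin 61.8° / 1.334 = 0.8813/1.334 = 0.6606; r = 41.35°.
D = 2·61.8° − 4·41.35° + 180° = 123.60° − 165.40° + 180° = 138.20°.
Angle from antisolar point = 180° − D = 41.80°.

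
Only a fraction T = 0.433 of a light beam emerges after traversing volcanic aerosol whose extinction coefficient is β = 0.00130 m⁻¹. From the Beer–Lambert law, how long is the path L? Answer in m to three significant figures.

Beer–Lambert: T = exp(−βL) ⇒ L = −ln(T)/β = −ln(0.433)/0.00130 = 0.8370/0.00130 = 643.9 m.

644 m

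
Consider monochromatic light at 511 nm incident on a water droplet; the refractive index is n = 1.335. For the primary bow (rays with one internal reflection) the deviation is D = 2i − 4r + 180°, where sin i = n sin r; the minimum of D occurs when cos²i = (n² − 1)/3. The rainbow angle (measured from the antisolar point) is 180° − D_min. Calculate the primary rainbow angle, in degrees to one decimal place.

cos²i = (1.78222 − 1)/3 = 0.26074; i = arccos(0.51063) = 59.294°.
sin r = sin 59.294°/1.335 = 0.64405; r = 40.094°.
D_min = 2·59.294° − 4·40.094° + 180° = 138.212°.
Rainbow angle = 180° − D_min = 41.788°.

41.8°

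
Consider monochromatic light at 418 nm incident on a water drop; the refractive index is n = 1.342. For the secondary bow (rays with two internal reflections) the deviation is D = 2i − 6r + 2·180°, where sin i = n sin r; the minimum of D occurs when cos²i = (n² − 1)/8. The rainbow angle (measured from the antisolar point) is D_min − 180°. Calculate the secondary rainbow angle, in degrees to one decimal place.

cos²i = (1.80096 − 1)/8 = 0.10012; i = arccos(0.31642) = 71.554°.
sin r = sin 71.554°/1.342 = 0.70687; r = 44.981°.
D_min = 2·71.554° − 6·44.981° + 360° = 233.222°.
Rainbow angle = D_min − 180° = 53.222°.

53.2°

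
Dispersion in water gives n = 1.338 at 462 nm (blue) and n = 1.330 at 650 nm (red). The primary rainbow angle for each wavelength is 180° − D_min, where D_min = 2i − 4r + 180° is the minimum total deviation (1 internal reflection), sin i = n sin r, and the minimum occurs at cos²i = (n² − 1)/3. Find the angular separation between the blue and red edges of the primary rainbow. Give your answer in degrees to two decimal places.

At 462 nm (n = 1.338): cos²i = 0.26341 → i = 59.120°, r = 39.899°, D_min = 138.643°, rainbow angle = 41.357°.
At 650 nm (n = 1.330): cos²i = 0.25630 → i = 59.585°, r = 40.422°, D_min = 137.484°, rainbow angle = 42.516°.
Angular width = |41.357° − 42.516°| = 1.160°.

1.16°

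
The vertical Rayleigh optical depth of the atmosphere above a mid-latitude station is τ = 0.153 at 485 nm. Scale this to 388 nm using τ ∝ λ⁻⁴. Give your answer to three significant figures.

0.374

τ(388 nm) = τ(485 nm) × (485/388)⁴ = 0.153 × (1.2500)⁴ = 0.153 × 2.4414 = 0.3735.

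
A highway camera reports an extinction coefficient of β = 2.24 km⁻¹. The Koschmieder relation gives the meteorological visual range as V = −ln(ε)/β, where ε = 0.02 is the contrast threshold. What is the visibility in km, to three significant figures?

V = −ln(0.02) / 2.24 = 3.912 / 2.24 = 1.7464 km.

1.75 km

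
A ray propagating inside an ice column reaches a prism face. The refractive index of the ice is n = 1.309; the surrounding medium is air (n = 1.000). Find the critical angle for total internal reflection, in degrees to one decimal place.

sin θ_c = n_air / n = 1.000 / 1.309 = 0.7639.
θ_c = arcsin(0.7639) = 49.81°.

49.8°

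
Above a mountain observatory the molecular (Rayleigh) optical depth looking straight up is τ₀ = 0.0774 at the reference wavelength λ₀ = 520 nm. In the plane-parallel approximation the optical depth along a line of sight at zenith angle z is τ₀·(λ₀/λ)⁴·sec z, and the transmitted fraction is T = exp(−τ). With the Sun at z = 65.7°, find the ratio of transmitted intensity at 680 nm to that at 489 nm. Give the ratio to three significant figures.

Airmass: sec 65.7° = 2.4300.
τ(680 nm) = 0.0774 × (520/680)⁴ × 2.4300 = 0.0774 × 0.3420 × 2.4300 = 0.0643.
τ(489 nm) = 0.0774 × (520/489)⁴ × 2.4300 = 0.0774 × 1.2787 × 2.4300 = 0.2405.
T(680)/T(489) = exp(τ_B − τ_A) = exp(0.1762) = 1.1927.

1.19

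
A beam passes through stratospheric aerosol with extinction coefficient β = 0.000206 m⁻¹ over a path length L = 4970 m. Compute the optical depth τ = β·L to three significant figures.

1.02

τ = β·L = 0.000206 × 4970 = 1.0238.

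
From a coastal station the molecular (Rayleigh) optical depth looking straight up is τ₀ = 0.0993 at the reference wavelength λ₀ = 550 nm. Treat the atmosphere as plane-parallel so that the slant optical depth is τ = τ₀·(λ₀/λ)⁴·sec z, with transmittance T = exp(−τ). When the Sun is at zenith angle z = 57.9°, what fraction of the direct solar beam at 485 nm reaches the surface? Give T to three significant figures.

sec 57.9° = 1.8818.
τ = 0.0993 × (550/485)⁴ × 1.8818 = 0.0993 × 1.6538 × 1.8818 = 0.3090.
T = exp(−0.3090) = 0.7342.

0.734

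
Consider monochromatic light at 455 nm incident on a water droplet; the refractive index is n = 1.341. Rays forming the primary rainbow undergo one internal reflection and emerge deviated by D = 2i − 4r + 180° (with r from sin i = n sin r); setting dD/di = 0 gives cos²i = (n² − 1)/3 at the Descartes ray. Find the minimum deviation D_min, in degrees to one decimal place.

cos²i = (1.79828 − 1)/3 = 0.26609; i = arccos(0.51584) = 58.946°.
sin r = sin 58.946°/1.341 = 0.63884; r = 39.705°.
D_min = 2·58.946° − 4·39.705° + 180° = 139.071°.

139.1°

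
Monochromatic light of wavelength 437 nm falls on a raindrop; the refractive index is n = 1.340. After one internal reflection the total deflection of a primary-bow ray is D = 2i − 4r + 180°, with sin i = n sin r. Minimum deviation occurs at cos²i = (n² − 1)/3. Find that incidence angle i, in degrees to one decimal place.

cos²i = (1.340² − 1)/3 = (1.79560 − 1)/3 = 0.26520.
cos i = 0.51498, so i = 59.004°.

59.0°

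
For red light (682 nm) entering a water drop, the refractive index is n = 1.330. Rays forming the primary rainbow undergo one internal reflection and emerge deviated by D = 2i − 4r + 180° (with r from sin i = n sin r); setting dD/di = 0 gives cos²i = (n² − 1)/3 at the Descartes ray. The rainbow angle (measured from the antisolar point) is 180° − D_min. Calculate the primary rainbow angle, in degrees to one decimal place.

42.5°

cos²i = (1.76890 − 1)/3 = 0.25630; i = arccos(0.50626) = 59.585°.
sin r = sin 59.585°/1.330 = 0.64841; r = 40.422°.
D_min = 2·59.585° − 4·40.422° + 180° = 137.484°.
Rainbow angle = 180° − D_min = 42.516°.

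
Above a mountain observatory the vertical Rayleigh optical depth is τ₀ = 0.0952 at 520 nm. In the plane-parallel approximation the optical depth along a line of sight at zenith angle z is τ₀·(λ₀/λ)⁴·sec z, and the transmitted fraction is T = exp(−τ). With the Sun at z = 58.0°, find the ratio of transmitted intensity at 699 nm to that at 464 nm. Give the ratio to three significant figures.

Airmass: sec 58.0° = 1.8871.
τ(699 nm) = 0.0952 × (520/699)⁴ × 1.8871 = 0.0952 × 0.3063 × 1.8871 = 0.0550.
τ(464 nm) = 0.0952 × (520/464)⁴ × 1.8871 = 0.0952 × 1.5774 × 1.8871 = 0.2834.
T(699)/T(464) = exp(τ_B − τ_A) = exp(0.2284) = 1.2565.

1.26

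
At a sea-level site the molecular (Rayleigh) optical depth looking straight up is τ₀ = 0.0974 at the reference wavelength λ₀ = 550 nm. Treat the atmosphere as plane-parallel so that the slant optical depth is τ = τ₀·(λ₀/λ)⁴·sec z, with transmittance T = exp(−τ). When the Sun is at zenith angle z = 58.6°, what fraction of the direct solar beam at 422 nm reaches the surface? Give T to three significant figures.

sec 58.6° = 1.9194.
τ = 0.0974 × (550/422)⁴ × 1.9194 = 0.0974 × 2.8854 × 1.9194 = 0.5394.
T = exp(−0.5394) = 0.5831.

0.583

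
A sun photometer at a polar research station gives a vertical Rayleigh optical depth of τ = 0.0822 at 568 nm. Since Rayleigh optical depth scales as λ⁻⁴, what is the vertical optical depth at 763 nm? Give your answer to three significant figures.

0.0252

τ(763 nm) = τ(568 nm) × (568/763)⁴ = 0.0822 × (0.7444)⁴ = 0.0822 × 0.3071 = 0.0252.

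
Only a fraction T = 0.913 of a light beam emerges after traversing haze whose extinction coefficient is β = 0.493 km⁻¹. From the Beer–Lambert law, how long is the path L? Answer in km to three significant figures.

Beer–Lambert: T = exp(−βL) ⇒ L = −ln(T)/β = −ln(0.913)/0.493 = 0.0910/0.493 = 0.1846 km.

0.185 km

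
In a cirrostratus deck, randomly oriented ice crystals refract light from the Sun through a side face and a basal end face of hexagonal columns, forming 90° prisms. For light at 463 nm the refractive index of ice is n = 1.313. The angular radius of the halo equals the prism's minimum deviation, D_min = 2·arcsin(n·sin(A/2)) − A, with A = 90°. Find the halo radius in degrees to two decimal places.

46.38°

n·sin(A/2) = 1.313 × sin 45° = 1.313 × 0.7071 = 0.9284.
D_min = 2·arcsin(0.9284) − 90° = 2 × 68.192° − 90° = 46.383°.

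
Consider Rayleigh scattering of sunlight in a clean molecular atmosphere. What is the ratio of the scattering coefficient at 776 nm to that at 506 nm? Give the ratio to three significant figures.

0.181

Rayleigh scattering ∝ λ⁻⁴, so the ratio of coefficients is the inverse fourth power of the wavelength ratio.
σ(776)/σ(506) = (506/776)⁴ = (0.6521)⁴ = 0.1808.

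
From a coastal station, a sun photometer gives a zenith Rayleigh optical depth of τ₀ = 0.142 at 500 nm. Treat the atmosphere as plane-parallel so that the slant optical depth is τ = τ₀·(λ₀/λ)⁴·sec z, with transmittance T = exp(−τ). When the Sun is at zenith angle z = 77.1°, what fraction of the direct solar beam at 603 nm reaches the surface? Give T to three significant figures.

0.740

sec 77.1° = 4.4793.
τ = 0.142 × (500/603)⁴ × 4.4793 = 0.142 × 0.4727 × 4.4793 = 0.3007.
T = exp(−0.3007) = 0.7403.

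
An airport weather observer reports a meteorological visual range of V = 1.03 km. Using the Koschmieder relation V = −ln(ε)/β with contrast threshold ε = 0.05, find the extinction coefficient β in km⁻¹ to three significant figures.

2.91 km⁻¹

β = −ln(0.05) / V = 2.996 / 1.03 = 2.9085 km⁻¹.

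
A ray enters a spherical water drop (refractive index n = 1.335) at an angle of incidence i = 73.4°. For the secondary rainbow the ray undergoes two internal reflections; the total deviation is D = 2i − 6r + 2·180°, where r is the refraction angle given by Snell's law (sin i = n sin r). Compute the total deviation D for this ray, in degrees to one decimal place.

231.5°

sin r = sin 73.4° / 1.335 = 0.9583/1.335 = 0.7178; r = 45.88°.
D = 2·73.4° − 6·45.88° + 2·180° = 146.80° − 275.26° + 360° = 231.54°.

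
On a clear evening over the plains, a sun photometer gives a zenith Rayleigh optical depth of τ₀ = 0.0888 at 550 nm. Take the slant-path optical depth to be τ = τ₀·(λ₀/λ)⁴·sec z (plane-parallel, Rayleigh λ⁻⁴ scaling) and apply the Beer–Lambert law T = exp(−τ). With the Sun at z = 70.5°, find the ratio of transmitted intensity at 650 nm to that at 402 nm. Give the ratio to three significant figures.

Airmass: sec 70.5° = 2.9957.
τ(650 nm) = 0.0888 × (550/650)⁴ × 2.9957 = 0.0888 × 0.5126 × 2.9957 = 0.1364.
τ(402 nm) = 0.0888 × (550/402)⁴ × 2.9957 = 0.0888 × 3.5039 × 2.9957 = 0.9321.
T(650)/T(402) = exp(τ_B − τ_A) = exp(0.7957) = 2.2161.

2.22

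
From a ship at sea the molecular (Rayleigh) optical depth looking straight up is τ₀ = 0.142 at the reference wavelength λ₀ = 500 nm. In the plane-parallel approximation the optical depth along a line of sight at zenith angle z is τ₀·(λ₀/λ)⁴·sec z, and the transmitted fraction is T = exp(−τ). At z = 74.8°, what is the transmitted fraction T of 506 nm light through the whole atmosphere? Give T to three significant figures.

sec 74.8° = 3.8140.
τ = 0.142 × (500/506)⁴ × 3.8140 = 0.142 × 0.9534 × 3.8140 = 0.5164.
T = exp(−0.5164) = 0.5967.

0.597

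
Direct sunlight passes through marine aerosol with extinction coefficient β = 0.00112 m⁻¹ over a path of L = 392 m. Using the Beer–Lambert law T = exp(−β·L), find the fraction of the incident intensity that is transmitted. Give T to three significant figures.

τ = β·L = 0.00112 × 392 = 0.4390.
T = exp(−0.4390) = 0.6447.

0.645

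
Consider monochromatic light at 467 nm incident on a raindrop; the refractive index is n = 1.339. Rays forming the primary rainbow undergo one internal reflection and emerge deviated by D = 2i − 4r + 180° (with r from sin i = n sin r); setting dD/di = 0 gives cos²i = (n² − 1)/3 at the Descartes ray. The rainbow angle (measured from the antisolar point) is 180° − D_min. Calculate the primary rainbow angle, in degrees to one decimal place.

41.2°

cos²i = (1.79292 − 1)/3 = 0.26431; i = arccos(0.51411) = 59.062°.
sin r = sin 59.062°/1.339 = 0.64057; r = 39.834°.
D_min = 2·59.062° − 4·39.834° + 180° = 138.786°.
Rainbow angle = 180° − D_min = 41.214°.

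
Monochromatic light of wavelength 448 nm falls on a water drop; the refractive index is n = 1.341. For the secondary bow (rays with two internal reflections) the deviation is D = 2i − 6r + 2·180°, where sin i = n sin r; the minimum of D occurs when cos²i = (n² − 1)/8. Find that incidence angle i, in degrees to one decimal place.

cos²i = (1.341² − 1)/8 = (1.79828 − 1)/8 = 0.09979.
cos i = 0.31589, so i = 71.586°.

71.6°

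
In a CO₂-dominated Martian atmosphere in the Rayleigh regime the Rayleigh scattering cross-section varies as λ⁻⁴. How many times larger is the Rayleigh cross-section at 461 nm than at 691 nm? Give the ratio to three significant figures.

Rayleigh scattering ∝ λ⁻⁴, so the ratio of coefficients is the inverse fourth power of the wavelength ratio.
σ(461)/σ(691) = (691/461)⁴ = (1.4989)⁴ = 5.048.

5.05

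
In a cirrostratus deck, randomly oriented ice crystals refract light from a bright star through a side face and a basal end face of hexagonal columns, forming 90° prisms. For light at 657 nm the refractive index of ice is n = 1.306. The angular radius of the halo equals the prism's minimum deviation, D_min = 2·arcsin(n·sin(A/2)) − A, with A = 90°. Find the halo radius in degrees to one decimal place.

n·sin(A/2) = 1.306 × sin 45° = 1.306 × 0.7071 = 0.9235.
D_min = 2·arcsin(0.9235) − 90° = 2 × 67.440° − 90° = 44.881°.

44.9°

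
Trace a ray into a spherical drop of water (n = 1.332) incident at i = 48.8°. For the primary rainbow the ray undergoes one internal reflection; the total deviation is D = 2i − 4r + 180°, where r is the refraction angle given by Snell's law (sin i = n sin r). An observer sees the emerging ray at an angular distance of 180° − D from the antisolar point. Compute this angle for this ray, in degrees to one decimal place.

sin r = sin 48.8° / 1.332 = 0.7524/1.332 = 0.5649; r = 34.39°.
D = 2·48.8° − 4·34.39° + 180° = 97.60° − 137.57° + 180° = 140.03°.
Angle from antisolar point = 180° − D = 39.97°.

40.0°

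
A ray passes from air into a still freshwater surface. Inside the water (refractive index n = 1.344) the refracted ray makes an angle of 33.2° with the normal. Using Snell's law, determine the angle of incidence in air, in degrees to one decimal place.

Snell: sin θ_i = n · sin θ_r = 1.344 × sin 33.2° = 1.344 × 0.5476 = 0.7359.
θ_i = arcsin(0.7359) = 47.39°.

47.4°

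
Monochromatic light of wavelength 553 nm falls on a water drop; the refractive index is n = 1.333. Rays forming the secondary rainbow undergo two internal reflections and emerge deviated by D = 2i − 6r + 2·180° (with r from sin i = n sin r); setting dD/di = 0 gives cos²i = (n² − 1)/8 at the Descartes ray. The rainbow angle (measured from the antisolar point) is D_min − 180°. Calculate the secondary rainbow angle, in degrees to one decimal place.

50.9°

cos²i = (1.77689 − 1)/8 = 0.09711; i = arccos(0.31163) = 71.843°.
sin r = sin 71.843°/1.333 = 0.71283; r = 45.466°.
D_min = 2·71.843° − 6·45.466° + 360° = 230.891°.
Rainbow angle = D_min − 180° = 50.891°.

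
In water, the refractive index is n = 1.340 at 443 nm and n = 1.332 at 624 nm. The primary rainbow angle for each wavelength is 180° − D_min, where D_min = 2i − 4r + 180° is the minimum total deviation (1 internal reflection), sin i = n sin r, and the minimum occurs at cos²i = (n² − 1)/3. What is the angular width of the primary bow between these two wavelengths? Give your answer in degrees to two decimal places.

At 443 nm (n = 1.340): cos²i = 0.26520 → i = 59.004°, r = 39.770°, D_min = 138.929°, rainbow angle = 41.071°.
At 624 nm (n = 1.332): cos²i = 0.25807 → i = 59.469°, r = 40.290°, D_min = 137.776°, rainbow angle = 42.224°.
Angular width = |41.071° − 42.224°| = 1.153°.

1.15°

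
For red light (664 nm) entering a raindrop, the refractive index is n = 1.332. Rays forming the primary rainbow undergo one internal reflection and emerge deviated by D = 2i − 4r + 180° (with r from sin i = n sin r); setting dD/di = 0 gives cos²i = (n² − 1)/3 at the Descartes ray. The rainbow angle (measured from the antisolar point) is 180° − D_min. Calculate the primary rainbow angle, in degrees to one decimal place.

cos²i = (1.77422 − 1)/3 = 0.25807; i = arccos(0.50801) = 59.469°.
sin r = sin 59.469°/1.332 = 0.64666; r = 40.290°.
D_min = 2·59.469° − 4·40.290° + 180° = 137.776°.
Rainbow angle = 180° − D_min = 42.224°.

42.2°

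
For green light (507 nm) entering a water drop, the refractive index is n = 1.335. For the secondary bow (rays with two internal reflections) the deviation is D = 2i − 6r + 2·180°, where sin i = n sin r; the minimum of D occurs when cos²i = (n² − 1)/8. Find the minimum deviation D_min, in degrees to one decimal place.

231.4°

cos²i = (1.78222 − 1)/8 = 0.09778; i = arccos(0.31269) = 71.778°.
sin r = sin 71.778°/1.335 = 0.71150; r = 45.357°.
D_min = 2·71.778° − 6·45.357° + 360° = 231.414°.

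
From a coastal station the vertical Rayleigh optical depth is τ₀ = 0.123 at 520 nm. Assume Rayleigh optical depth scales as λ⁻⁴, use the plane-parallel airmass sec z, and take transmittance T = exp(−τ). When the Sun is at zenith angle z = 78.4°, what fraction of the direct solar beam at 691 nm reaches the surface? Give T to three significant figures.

0.822

sec 78.4° = 4.9732.
τ = 0.123 × (520/691)⁴ × 4.9732 = 0.123 × 0.3207 × 4.9732 = 0.1962.
T = exp(−0.1962) = 0.8219.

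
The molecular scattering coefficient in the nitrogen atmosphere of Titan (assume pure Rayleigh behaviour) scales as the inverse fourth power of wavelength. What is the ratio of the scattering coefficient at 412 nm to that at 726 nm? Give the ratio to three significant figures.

Rayleigh scattering ∝ λ⁻⁴, so the ratio of coefficients is the inverse fourth power of the wavelength ratio.
σ(412)/σ(726) = (726/412)⁴ = (1.7621)⁴ = 9.642.

9.64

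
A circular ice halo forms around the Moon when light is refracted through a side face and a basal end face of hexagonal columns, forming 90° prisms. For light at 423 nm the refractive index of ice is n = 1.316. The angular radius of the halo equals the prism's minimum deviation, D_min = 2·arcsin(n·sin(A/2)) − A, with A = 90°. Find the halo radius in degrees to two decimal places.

47.04°

n·sin(A/2) = 1.316 × sin 45° = 1.316 × 0.7071 = 0.9306.
D_min = 2·arcsin(0.9306) − 90° = 2 × 68.521° − 90° = 47.042°.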